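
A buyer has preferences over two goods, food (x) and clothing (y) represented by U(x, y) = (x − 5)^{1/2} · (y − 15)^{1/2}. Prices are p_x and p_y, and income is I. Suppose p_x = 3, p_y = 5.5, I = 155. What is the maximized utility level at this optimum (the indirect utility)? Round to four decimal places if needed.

This is Cobb-Douglas in (x−5, y−15): tangency gives 0.5·p_y·(y−15) = 0.5·p_x·(x−5).
Substituting into the budget: x* = 5 + 0.5·(I − 5·p_x − 15·p_y)/p_x, and y* = 15 + 0.5·(…)/p_y.
Discretionary income = 155 − 5·3 − 15·5.5 = 57.5; x* = 5 + 0.5·57.5/3 = 14.5833; y* = 15 + 0.5·57.5/5.5 = 20.2273.
Utility at the optimum: U(14.5833, 20.2273) = 7.0778.

V = 7.0778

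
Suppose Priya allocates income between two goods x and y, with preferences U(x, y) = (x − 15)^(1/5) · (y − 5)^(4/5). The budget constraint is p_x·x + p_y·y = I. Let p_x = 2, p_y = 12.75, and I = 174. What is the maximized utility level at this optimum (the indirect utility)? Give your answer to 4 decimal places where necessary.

This is Cobb-Douglas in (x−15, y−5): tangency gives 0.2·p_y·(y−5) = 0.8·p_x·(x−15).
After buying the subsistence bundle (15, 5), a share 0.2 of the remaining income goes to x: x* = 15 + 0.2·(I − 15p_x − 5p_y)/p_x.
Discretionary income = 174 − 15·2 − 5·12.75 = 80.25; x* = 15 + 0.2·80.25/2 = 23.025; y* = 5 + 0.8·80.25/12.75 = 10.0353.
Utility at the optimum: U(23.025, 10.0353) = 5.5272.

V = 5.5272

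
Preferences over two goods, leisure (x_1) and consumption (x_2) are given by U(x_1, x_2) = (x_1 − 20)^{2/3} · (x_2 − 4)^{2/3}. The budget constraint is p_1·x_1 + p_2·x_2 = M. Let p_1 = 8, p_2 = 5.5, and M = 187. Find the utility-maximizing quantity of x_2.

x_2* = 4.4545

This is Cobb-Douglas in (x_1−20, x_2−4): tangency gives 2/3·p_2·(x_2−4) = 2/3·p_1·(x_1−20).
Substituting into the budget: x_1* = 20 + 0.5·(M − 20·p_1 − 4·p_2)/p_1, and x_2* = 4 + 0.5·(…)/p_2.
Discretionary income = 187 − 20·8 − 4·5.5 = 5; x_2* = 4 + 0.5·5/5.5 = 4.4545.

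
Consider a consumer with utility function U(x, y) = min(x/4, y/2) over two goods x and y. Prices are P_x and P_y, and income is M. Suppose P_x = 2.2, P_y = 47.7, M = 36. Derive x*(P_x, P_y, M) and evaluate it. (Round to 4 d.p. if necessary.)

Leontief preferences: the optimum is at the kink where x/4 = y/2, i.e. y = (1/2)·x.
Budget: P_x·x + P_y·(1/2)·x = M, so (4·P_x + 2·P_y)·x = 4·M.
Demand: x*(P_x,P_y,M) = 4·M/(4·P_x + 2·P_y), y* = 2·M/(4·P_x + 2·P_y).
Here 4·2.2 + 2·47.7 = 104.2, giving x* = 1.382.

x* = 1.382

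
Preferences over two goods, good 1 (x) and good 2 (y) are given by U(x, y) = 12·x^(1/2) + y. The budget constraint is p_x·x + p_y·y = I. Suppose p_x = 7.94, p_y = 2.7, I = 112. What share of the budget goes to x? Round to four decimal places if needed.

Set MRS = p_x/p_y: 6·x^(−1/2) = p_x/p_y.
Solve: √x = 6·p_y/p_x, so x*(p_x,p_y) = (6·p_y/p_x)², and y* = (I − p_x·x*)/p_y.
Plugging in: x* = (6·2.7/7.94)² = 4.1628, y* = 29.2397.
Expenditure on x: 7.94·4.1628 = 33.0529; share = 0.2951.

share on x = 0.2951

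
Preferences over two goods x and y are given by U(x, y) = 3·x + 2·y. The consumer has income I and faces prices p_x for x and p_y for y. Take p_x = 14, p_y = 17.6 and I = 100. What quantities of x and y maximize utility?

x* = 7.1429, y* = 0

Linear utility — the consumer picks whichever good has higher MU/price: 3/14 = 0.2143 vs 2/17.6 = 0.1136.
x gives more utility per dollar, so spend all income on x: x* = I/p_x, y* = 0.
Numerically: x* = 7.1429, y* = 0.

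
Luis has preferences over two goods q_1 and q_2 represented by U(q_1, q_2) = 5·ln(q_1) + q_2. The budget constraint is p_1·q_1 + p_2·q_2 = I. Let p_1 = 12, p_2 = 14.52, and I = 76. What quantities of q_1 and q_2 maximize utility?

At the given prices: q_1* = 5·14.52/12 = 6.05, and q_2* = 0.2342.

q_1* = 6.05, q_2* = 0.2342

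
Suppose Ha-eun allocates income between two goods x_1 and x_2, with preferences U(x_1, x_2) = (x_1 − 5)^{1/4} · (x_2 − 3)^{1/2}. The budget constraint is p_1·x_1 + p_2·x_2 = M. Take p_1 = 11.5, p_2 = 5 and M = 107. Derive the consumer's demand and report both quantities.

x_1* = 6, x_2* = 7.6

This is Cobb-Douglas in (x_1−5, x_2−3): tangency gives 0.25·p_2·(x_2−3) = 0.5·p_1·(x_1−5).
After buying the subsistence bundle (5, 3), a share 1/3 of the remaining income goes to x_1: x_1* = 5 + 1/3·(M − 5p_1 − 3p_2)/p_1.
Discretionary income = 107 − 5·11.5 − 3·5 = 34.5; x_1* = 5 + 1/3·34.5/11.5 = 6; x_2* = 3 + 2/3·34.5/5 = 7.6.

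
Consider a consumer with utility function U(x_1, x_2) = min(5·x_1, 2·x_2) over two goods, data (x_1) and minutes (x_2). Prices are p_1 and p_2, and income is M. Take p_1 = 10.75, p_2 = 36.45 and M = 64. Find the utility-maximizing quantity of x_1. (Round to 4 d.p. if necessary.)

x_1* = 0.6282

Leontief preferences: the optimum is at the kink where x_1/2 = x_2/5, i.e. x_2 = (5/2)·x_1.
Budget: p_1·x_1 + p_2·(5/2)·x_1 = M, so (2·p_1 + 5·p_2)·x_1 = 2·M.
Demand: x_1*(p_1,p_2,M) = 2·M/(2·p_1 + 5·p_2), x_2* = 5·M/(2·p_1 + 5·p_2).
Here 2·10.75 + 5·36.45 = 203.75, giving x_1* = 0.6282.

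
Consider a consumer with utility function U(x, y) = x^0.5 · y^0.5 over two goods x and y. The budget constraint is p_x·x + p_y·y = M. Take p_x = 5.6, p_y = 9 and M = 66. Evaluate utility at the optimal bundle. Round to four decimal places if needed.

MU_x/MU_y = (0.5·y)/(0.5·x); tangency sets this equal to p_x/p_y.
Rearranging, p_y·y = p_x·x. Substituting into the budget gives p_x·x·(1 + 1) = M.
Demand: x*(p_x,p_y,M) = 0.5·M/p_x and y* = 0.5·M/p_y.
At p_x=5.6, p_y=9, M=66: x* = 0.5·66/5.6 = 5.8929, y* = 3.6667.
Utility at the optimum: U(5.8929, 3.6667) = 4.6483.

V = 4.6483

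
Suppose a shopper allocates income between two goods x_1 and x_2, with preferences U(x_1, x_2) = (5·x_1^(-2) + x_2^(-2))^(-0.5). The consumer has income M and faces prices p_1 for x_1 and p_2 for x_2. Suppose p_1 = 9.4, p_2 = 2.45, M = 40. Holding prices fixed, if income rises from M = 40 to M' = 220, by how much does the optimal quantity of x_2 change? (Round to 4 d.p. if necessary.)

Δx_2* = 14.1537

MRS = MU_x_1/MU_x_2 = 5·(x_2/x_1)^(3). Set equal to p_1/p_2.
Hence x_2/x_1 = ((1/5)·p_1/p_2)^(1/(3)), i.e. raised to the 1/3 power.
With the ratio pinned down, the budget gives x_1* = M/(p_1 + p_2·(x_2/x_1)) and x_2* = (x_2/x_1)·x_1*.
Numerically x_2/x_1 = 0.915512, so x_1* = 40/(9.4 + 2.45·0.915512) = 3.4355 and x_2* = 0.915512·3.4355 = 3.1453.
At M' = 220: x_2* = 17.299. Change: 17.299 − 3.1453 = 14.1537.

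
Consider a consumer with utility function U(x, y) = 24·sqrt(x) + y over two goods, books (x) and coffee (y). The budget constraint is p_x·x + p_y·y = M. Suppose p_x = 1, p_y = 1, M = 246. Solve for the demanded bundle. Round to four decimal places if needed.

x* = 144, y* = 102

Thus x* = (12·p_y/p_x)² — independent of M — with the rest of income spent on y.
Plugging in: x* = (12·1/1)² = 144, y* = 102.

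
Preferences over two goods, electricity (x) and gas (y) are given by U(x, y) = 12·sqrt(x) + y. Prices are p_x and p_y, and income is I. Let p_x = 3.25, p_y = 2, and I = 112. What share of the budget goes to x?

share on x = 0.3956

Utility is quasi-linear in y; the FOC for x is 6/√x = p_x/p_y.
Solve: √x = 6·p_y/p_x, so x*(p_x,p_y) = (6·p_y/p_x)², and y* = (I − p_x·x*)/p_y.
Plugging in: x* = (6·2/3.25)² = 13.6331, y* = 33.8462.
Expenditure on x: 3.25·13.6331 = 44.3077; share = 0.3956.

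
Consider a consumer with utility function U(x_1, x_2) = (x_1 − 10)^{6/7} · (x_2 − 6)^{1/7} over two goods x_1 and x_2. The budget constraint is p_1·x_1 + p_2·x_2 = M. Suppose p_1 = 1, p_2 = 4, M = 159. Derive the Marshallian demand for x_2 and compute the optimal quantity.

x_2* = 10.4643

Let x_1' = x_1−10, x_2' = x_2−6. MRS = 6·x_2'/x_1' = p_1/p_2.
After buying the subsistence bundle (10, 6), a share 6/7 of the remaining income goes to x_1: x_1* = 10 + 6/7·(M − 10p_1 − 6p_2)/p_1.
Discretionary income = 159 − 10·1 − 6·4 = 125; x_2* = 6 + 1/7·125/4 = 10.4643.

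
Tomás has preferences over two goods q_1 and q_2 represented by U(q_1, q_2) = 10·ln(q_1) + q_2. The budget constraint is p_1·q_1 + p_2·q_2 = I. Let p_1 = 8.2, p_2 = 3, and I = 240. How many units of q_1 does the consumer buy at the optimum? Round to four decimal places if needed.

So q_1*(p_1,p_2) = 10·p_2/p_1, independent of income; and q_2* = (I − 10·p_2)/p_2.
At the given prices: q_1* = 10·3/8.2 = 3.6585.

q_1* = 3.6585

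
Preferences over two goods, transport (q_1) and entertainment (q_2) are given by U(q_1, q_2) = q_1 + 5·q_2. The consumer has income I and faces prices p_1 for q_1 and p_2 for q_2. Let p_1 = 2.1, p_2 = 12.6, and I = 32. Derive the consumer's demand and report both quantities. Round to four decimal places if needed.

q_1 gives more utility per dollar, so spend all income on q_1: q_1* = I/p_1, q_2* = 0.
Numerically: q_1* = 15.2381, q_2* = 0.

q_1* = 15.2381, q_2* = 0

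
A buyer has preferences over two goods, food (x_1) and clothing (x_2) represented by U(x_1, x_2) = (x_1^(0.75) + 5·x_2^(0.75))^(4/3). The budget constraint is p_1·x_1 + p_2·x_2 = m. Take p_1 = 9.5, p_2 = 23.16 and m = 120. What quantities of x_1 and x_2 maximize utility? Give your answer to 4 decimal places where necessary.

From the CES first-order condition, (1/5)·(x_2/x_1)^(0.25) = p_1/p_2.
Hence x_2/x_1 = (5·p_1/p_2)^(1/(0.25)), i.e. raised to the 4 power.
With the ratio pinned down, the budget gives x_1* = m/(p_1 + p_2·(x_2/x_1)) and x_2* = (x_2/x_1)·x_1*.
Numerically x_2/x_1 = 17.693764, so x_1* = 120/(9.5 + 23.16·17.693764) = 0.2862 and x_2* = 17.693764·0.2862 = 5.064.

x_1* = 0.2862, x_2* = 5.064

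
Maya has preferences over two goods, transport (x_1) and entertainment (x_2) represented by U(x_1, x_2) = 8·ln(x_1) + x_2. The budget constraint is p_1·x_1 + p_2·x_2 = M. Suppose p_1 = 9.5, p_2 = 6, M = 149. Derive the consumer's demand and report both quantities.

So x_1*(p_1,p_2) = 8·p_2/p_1, independent of income; and x_2* = (M − 8·p_2)/p_2.
At the given prices: x_1* = 8·6/9.5 = 5.0526, and x_2* = 16.8333.

x_1* = 5.0526, x_2* = 16.8333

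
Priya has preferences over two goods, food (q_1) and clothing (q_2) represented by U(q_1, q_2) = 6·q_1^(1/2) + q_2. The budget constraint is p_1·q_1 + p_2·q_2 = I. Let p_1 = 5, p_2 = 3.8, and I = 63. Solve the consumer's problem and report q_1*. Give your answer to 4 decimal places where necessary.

q_1* = 5.1984

Set MRS = p_1/p_2: 3·q_1^(−1/2) = p_1/p_2.
Solve: √q_1 = 3·p_2/p_1, so q_1*(p_1,p_2) = (3·p_2/p_1)², and q_2* = (I − p_1·q_1*)/p_2.
Plugging in: q_1* = (3·3.8/5)² = 5.1984.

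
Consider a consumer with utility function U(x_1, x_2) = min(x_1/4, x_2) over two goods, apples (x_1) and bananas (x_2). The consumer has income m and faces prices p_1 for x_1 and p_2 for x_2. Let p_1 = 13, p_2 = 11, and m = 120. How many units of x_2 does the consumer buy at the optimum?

x_2* = 1.9048

Demand: x_1*(p_1,p_2,m) = 4·m/(4·p_1 + p_2), x_2* = m/(4·p_1 + p_2).
Here 4·13 + 11 = 63, giving x_2* = 1.9048.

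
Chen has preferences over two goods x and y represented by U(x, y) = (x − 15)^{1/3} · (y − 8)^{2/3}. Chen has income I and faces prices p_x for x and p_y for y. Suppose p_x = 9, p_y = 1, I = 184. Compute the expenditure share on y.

This is Cobb-Douglas in (x−15, y−8): tangency gives 1/3·p_y·(y−8) = 2/3·p_x·(x−15).
Substituting into the budget: x* = 15 + 1/3·(I − 15·p_x − 8·p_y)/p_x, and y* = 8 + 2/3·(…)/p_y.
Discretionary income = 184 − 15·9 − 8·1 = 41; x* = 15 + 1/3·41/9 = 16.5185; y* = 8 + 2/3·41/1 = 35.3333.
Expenditure on y: 1·35.3333 = 35.3333; share = 0.192.

share on y = 0.192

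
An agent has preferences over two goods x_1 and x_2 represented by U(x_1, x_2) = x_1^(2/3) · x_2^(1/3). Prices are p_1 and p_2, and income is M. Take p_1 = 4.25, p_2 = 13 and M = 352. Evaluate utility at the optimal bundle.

At p_1=4.25, p_2=13, M=352: x_1* = 2/3·352/4.25 = 55.2157, x_2* = 9.0256.
Utility at the optimum: U(55.2157, 9.0256) = 30.1903.

V = 30.1903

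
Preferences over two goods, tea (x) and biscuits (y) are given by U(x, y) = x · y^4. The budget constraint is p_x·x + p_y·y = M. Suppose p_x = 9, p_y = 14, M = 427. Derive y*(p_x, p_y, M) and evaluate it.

y* = 24.4

The MRS is (1/4)·y/x. Set MRS = p_x/p_y.
Rearranging, p_y·y = 4·p_x·x. Substituting into the budget gives p_x·x·(1 + 4) = M.
Demand: x*(p_x,p_y,M) = 0.2·M/p_x and y* = 0.8·M/p_y.
At p_x=9, p_y=14, M=427: y* = 0.8·427/14 = 24.4.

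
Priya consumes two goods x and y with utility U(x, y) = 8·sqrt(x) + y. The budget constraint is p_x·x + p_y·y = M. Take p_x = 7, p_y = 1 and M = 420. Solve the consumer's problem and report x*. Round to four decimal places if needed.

Utility is quasi-linear in y; the FOC for x is 4/√x = p_x/p_y.
Solve: √x = 4·p_y/p_x, so x*(p_x,p_y) = (4·p_y/p_x)², and y* = (M − p_x·x*)/p_y.
Plugging in: x* = (4·1/7)² = 0.3265.

x* = 0.3265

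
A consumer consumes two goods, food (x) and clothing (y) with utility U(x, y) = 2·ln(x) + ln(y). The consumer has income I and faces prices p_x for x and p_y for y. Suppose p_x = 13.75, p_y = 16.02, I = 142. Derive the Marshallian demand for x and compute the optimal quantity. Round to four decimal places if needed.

Demand: x*(p_x,p_y,I) = 2/3·I/p_x and y* = 1/3·I/p_y.
At p_x=13.75, p_y=16.02, I=142: x* = 2/3·142/13.75 = 6.8848.

x* = 6.8848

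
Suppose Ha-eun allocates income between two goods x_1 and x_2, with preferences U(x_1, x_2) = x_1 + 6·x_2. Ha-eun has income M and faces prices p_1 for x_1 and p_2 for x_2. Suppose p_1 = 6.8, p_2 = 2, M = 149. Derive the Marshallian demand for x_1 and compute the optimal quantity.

x_1* = 0

Numerically: x_1* = 0, x_2* = 74.5.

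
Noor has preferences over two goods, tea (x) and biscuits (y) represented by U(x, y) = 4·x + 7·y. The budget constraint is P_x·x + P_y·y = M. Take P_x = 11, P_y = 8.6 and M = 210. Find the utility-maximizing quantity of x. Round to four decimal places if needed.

x* = 0

Perfect substitutes: compare marginal utility per dollar. 4/P_x vs 7/P_y → 0.3636 vs 0.814.
y gives more utility per dollar, so spend all income on y: y* = M/P_y, x* = 0.
Numerically: x* = 0, y* = 24.4186.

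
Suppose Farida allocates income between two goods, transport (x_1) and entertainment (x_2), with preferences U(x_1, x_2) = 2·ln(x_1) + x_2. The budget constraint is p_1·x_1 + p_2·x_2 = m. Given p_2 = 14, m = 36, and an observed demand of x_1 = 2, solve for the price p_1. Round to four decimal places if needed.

p_1 = 14

MU_x_1 = 2/x_1, MU_x_2 = 1. Tangency: 2/x_1 = p_1/p_2.
So x_1*(p_1,p_2) = 2·p_2/p_1, independent of income; and x_2* = (m − 2·p_2)/p_2.
Set x_1* = 2 in the demand function and solve for p_1: p_1 = 14.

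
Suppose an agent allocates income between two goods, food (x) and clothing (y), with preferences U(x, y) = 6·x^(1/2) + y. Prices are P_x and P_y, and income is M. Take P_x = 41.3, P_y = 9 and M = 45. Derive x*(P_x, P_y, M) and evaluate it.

Utility is quasi-linear in y; the FOC for x is 3/√x = P_x/P_y.
Thus x* = (3·P_y/P_x)² — independent of M — with the rest of income spent on y.
Plugging in: x* = (3·9/41.3)² = 0.4274.

x* = 0.4274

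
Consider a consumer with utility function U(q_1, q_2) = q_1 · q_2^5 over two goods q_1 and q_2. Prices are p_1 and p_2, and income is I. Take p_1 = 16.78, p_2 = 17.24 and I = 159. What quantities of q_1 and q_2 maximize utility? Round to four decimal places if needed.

q_1* = 1.5793, q_2* = 7.6856

MU_q_1/MU_q_2 = (q_2)/(5·q_1); tangency sets this equal to p_1/p_2.
So p_2·q_2 = 5·p_1·q_1; combined with the budget, a share 1/6 of income goes to q_1.
Demand: q_1*(p_1,p_2,I) = 1/6·I/p_1 and q_2* = 5/6·I/p_2.
At p_1=16.78, p_2=17.24, I=159: q_1* = 1/6·159/16.78 = 1.5793, q_2* = 7.6856.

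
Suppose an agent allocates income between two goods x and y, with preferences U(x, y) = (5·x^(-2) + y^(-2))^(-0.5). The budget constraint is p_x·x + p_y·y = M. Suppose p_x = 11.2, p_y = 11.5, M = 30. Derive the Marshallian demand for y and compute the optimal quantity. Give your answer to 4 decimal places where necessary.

MRS = MU_x/MU_y = 5·(y/x)^(3). Set equal to p_x/p_y.
Hence y/x = ((1/5)·p_x/p_y)^(1/(3)), i.e. raised to the 1/3 power.
With the ratio pinned down, the budget gives x* = M/(p_x + p_y·(y/x)) and y* = (y/x)·x*.
Numerically y/x = 0.579673, so x* = 30/(11.2 + 11.5·0.579673) = 1.6791 and y* = 0.579673·1.6791 = 0.9734.

y* = 0.9734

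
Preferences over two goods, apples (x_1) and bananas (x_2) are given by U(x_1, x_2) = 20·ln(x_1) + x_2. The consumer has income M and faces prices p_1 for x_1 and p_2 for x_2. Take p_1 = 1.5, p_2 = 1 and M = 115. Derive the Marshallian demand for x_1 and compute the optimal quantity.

x_1* = 13.3333

MU_x_1 = 20/x_1, MU_x_2 = 1. Tangency: 20/x_1 = p_1/p_2.
So x_1*(p_1,p_2) = 20·p_2/p_1, independent of income; and x_2* = (M − 20·p_2)/p_2.
At the given prices: x_1* = 20·1/1.5 = 13.3333.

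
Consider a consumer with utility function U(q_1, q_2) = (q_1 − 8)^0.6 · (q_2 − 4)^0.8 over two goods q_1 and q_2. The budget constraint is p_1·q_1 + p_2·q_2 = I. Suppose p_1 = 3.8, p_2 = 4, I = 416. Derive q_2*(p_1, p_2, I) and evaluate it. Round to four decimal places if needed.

q_2* = 56.8

MRS = (3/4)·(q_2−4)/(q_1−8). Tangency with p_1/p_2 gives q_2−4 = (4/3)·(p_1/p_2)·(q_1−8).
After buying the subsistence bundle (8, 4), a share 3/7 of the remaining income goes to q_1: q_1* = 8 + 3/7·(I − 8p_1 − 4p_2)/p_1.
Discretionary income = 416 − 8·3.8 − 4·4 = 369.6; q_2* = 4 + 4/7·369.6/4 = 56.8.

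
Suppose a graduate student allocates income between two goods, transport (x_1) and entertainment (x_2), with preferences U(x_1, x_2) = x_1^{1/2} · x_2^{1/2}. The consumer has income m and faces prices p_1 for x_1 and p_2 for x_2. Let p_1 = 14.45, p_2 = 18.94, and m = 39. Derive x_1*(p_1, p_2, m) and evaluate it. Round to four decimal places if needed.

x_1* = 1.3495

At p_1=14.45, p_2=18.94, m=39: x_1* = 0.5·39/14.45 = 1.3495.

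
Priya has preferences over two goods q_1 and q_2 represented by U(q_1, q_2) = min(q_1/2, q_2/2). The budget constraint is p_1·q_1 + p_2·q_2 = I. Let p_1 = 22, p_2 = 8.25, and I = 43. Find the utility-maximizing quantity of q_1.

q_1* = 1.4215

Leontief preferences: the optimum is at the kink where q_1/2 = q_2/2, i.e. q_2 = q_1.
Budget: p_1·q_1 + p_2·q_1 = I, so (2·p_1 + 2·p_2)·q_1 = 2·I.
Demand: q_1*(p_1,p_2,I) = 2·I/(2·p_1 + 2·p_2), q_2* = 2·I/(2·p_1 + 2·p_2).
Here 2·22 + 2·8.25 = 60.5, giving q_1* = 1.4215.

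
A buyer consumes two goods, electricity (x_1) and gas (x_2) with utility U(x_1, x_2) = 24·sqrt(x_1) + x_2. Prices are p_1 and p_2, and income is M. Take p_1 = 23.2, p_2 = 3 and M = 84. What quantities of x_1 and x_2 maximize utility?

Plugging in: x_1* = (12·3/23.2)² = 2.4078, x_2* = 9.3793.

x_1* = 2.4078, x_2* = 9.3793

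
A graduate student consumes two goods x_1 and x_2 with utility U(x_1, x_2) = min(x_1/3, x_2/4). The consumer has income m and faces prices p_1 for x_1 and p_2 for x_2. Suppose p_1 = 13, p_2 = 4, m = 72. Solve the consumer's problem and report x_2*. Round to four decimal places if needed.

x_2* = 5.2364

With perfect complements, no substitution: consume in ratio x_1:x_2 = 3:4.
Budget: p_1·x_1 + p_2·(4/3)·x_1 = m, so (3·p_1 + 4·p_2)·x_1 = 3·m.
Demand: x_1*(p_1,p_2,m) = 3·m/(3·p_1 + 4·p_2), x_2* = 4·m/(3·p_1 + 4·p_2).
Here 3·13 + 4·4 = 55, giving x_2* = 5.2364.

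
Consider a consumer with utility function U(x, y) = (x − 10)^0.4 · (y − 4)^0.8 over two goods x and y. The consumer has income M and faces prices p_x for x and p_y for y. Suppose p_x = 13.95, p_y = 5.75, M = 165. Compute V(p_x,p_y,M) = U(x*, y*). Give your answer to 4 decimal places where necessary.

Let x' = x−10, y' = y−4. MRS = (1/2)·y'/x' = p_x/p_y.
After buying the subsistence bundle (10, 4), a share 1/3 of the remaining income goes to x: x* = 10 + 1/3·(M − 10p_x − 4p_y)/p_x.
Discretionary income = 165 − 10·13.95 − 4·5.75 = 2.5; x* = 10 + 1/3·2.5/13.95 = 10.0597; y* = 4 + 2/3·2.5/5.75 = 4.2899.
Utility at the optimum: U(10.0597, 4.2899) = 0.1203.

V = 0.1203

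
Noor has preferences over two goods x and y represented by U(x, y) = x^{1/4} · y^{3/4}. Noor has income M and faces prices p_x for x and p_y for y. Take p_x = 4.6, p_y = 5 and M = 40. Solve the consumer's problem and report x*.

MU_x/MU_y = (0.25·y)/(0.75·x); tangency sets this equal to p_x/p_y.
So 0.25·p_y·y = 0.75·p_x·x; combined with the budget, a share 0.25 of income goes to x.
Demand: x*(p_x,p_y,M) = 0.25·M/p_x and y* = 0.75·M/p_y.
At p_x=4.6, p_y=5, M=40: x* = 0.25·40/4.6 = 2.1739.

x* = 2.1739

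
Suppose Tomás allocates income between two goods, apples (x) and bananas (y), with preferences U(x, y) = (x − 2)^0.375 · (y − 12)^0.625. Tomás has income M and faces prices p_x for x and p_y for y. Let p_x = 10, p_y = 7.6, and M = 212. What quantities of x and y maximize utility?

This is Cobb-Douglas in (x−2, y−12): tangency gives 0.375·p_y·(y−12) = 0.625·p_x·(x−2).
Substituting into the budget: x* = 2 + 0.375·(M − 2·p_x − 12·p_y)/p_x, and y* = 12 + 0.625·(…)/p_y.
Discretionary income = 212 − 2·10 − 12·7.6 = 100.8; x* = 2 + 0.375·100.8/10 = 5.78; y* = 12 + 0.625·100.8/7.6 = 20.2895.

x* = 5.78, y* = 20.2895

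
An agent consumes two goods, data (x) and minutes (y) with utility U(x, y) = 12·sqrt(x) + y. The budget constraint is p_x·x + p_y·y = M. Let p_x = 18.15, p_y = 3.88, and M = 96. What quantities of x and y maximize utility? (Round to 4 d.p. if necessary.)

MU_x = 6/√x, MU_y = 1. Tangency: 6/√x = p_x/p_y.
Thus x* = (6·p_y/p_x)² — independent of M — with the rest of income spent on y.
Plugging in: x* = (6·3.88/18.15)² = 1.6452, y* = 17.0464.

x* = 1.6452, y* = 17.0464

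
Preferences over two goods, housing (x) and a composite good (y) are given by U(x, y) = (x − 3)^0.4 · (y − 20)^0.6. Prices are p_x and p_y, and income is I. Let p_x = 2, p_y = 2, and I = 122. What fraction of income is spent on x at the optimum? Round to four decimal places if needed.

share on x = 0.2984

Let x' = x−3, y' = y−20. MRS = (2/3)·y'/x' = p_x/p_y.
After buying the subsistence bundle (3, 20), a share 0.4 of the remaining income goes to x: x* = 3 + 0.4·(I − 3p_x − 20p_y)/p_x.
Discretionary income = 122 − 3·2 − 20·2 = 76; x* = 3 + 0.4·76/2 = 18.2; y* = 20 + 0.6·76/2 = 42.8.
Expenditure on x: 2·18.2 = 36.4; share = 0.2984.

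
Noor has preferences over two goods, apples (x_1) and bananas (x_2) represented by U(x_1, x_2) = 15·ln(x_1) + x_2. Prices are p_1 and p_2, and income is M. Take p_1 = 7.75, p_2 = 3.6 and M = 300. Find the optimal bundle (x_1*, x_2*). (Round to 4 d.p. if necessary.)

x_1* = 6.9677, x_2* = 68.3333

MU_x_1 = 15/x_1, MU_x_2 = 1. Tangency: 15/x_1 = p_1/p_2.
So x_1*(p_1,p_2) = 15·p_2/p_1, independent of income; and x_2* = (M − 15·p_2)/p_2.
At the given prices: x_1* = 15·3.6/7.75 = 6.9677, and x_2* = 68.3333.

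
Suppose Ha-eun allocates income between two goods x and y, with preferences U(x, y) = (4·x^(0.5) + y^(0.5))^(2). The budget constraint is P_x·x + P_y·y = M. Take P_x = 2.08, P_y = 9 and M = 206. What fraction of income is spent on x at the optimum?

share on x = 0.9858

From the CES first-order condition, 4·(y/x)^(0.5) = P_x/P_y.
Solve for the ratio: y/x = [(1/4)·P_x/P_y]^(2).
Substitute y = (y/x)·x into the budget: x* = M/(P_x + P_y·(y/x)).
Numerically y/x = 0.003338, so x* = 206/(2.08 + 9·0.003338) = 97.6283 and y* = 0.003338·97.6283 = 0.3259.
Expenditure on x: 2.08·97.6283 = 203.0668; share = 0.9858.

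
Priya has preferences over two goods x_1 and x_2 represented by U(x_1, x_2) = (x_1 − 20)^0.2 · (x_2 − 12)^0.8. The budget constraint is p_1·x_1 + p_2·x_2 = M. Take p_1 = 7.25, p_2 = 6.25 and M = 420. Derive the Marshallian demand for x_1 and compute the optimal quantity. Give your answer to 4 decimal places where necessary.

Substituting into the budget: x_1* = 20 + 0.2·(M − 20·p_1 − 12·p_2)/p_1, and x_2* = 12 + 0.8·(…)/p_2.
Discretionary income = 420 − 20·7.25 − 12·6.25 = 200; x_1* = 20 + 0.2·200/7.25 = 25.5172.

x_1* = 25.5172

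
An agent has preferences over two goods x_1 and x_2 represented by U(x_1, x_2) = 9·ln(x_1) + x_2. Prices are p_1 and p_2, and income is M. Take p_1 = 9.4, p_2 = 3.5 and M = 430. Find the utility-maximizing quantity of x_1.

Set MRS = p_1/p_2: (9/x_1)/1 = p_1/p_2.
So x_1*(p_1,p_2) = 9·p_2/p_1, independent of income; and x_2* = (M − 9·p_2)/p_2.
At the given prices: x_1* = 9·3.5/9.4 = 3.3511.

x_1* = 3.3511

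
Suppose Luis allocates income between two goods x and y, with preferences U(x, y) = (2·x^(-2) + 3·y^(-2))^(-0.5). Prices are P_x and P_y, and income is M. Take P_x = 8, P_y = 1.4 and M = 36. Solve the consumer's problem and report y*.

y* = 6.7809

MRS = MU_x/MU_y = (2/3)·(y/x)^(3). Set equal to P_x/P_y.
Hence y/x = ((3/2)·P_x/P_y)^(1/(3)), i.e. raised to the 1/3 power.
Substitute y = (y/x)·x into the budget: x* = M/(P_x + P_y·(y/x)).
Numerically y/x = 2.046528, so x* = 36/(8 + 1.4·2.046528) = 3.3133 and y* = 2.046528·3.3133 = 6.7809.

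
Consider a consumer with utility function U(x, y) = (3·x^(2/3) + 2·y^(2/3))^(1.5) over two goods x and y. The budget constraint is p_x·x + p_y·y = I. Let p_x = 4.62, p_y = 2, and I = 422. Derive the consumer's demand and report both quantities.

x* = 35.3892, y* = 129.2509

Numerically y/x = 3.652264, so x* = 422/(4.62 + 2·3.652264) = 35.3892 and y* = 3.652264·35.3892 = 129.2509.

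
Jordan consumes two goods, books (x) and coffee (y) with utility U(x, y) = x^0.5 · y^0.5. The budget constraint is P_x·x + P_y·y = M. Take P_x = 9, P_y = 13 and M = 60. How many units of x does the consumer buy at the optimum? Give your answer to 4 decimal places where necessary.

x* = 3.3333

Demand: x*(P_x,P_y,M) = 0.5·M/P_x and y* = 0.5·M/P_y.
At P_x=9, P_y=13, M=60: x* = 0.5·60/9 = 3.3333.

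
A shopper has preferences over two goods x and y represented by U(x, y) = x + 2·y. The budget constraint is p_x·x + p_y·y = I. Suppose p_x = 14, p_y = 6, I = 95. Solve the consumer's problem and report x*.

x* = 0

Linear utility — the consumer picks whichever good has higher MU/price: 1/14 = 0.0714 vs 2/6 = 0.3333.
y gives more utility per dollar, so spend all income on y: y* = I/p_y, x* = 0.
Numerically: x* = 0, y* = 15.8333.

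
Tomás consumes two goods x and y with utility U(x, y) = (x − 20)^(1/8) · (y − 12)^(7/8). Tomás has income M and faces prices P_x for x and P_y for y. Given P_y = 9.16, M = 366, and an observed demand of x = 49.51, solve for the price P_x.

This is Cobb-Douglas in (x−20, y−12): tangency gives 0.125·P_y·(y−12) = 0.875·P_x·(x−20).
After buying the subsistence bundle (20, 12), a share 0.125 of the remaining income goes to x: x* = 20 + 0.125·(M − 20P_x − 12P_y)/P_x.
Set x* = 49.51 in the demand function and solve for P_x: P_x = 1.

P_x = 1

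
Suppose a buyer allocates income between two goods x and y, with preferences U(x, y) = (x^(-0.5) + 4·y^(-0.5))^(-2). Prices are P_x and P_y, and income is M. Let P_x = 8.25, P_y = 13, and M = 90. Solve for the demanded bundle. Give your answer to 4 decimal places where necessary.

MRS = MU_x/MU_y = (1/4)·(y/x)^(1.5). Set equal to P_x/P_y.
Solve for the ratio: y/x = [4·P_x/P_y]^(2/3).
Substitute y = (y/x)·x into the budget: x* = M/(P_x + P_y·(y/x)).
Numerically y/x = 1.86086, so x* = 90/(8.25 + 13·1.86086) = 2.7743 and y* = 1.86086·2.7743 = 5.1625.

x* = 2.7743, y* = 5.1625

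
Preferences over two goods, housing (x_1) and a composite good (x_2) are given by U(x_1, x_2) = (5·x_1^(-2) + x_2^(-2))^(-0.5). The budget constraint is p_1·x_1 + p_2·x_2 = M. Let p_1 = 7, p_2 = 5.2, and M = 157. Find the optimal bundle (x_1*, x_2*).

Numerically x_2/x_1 = 0.645716, so x_1* = 157/(7 + 5.2·0.645716) = 15.1578 and x_2* = 0.645716·15.1578 = 9.7876.

x_1* = 15.1578, x_2* = 9.7876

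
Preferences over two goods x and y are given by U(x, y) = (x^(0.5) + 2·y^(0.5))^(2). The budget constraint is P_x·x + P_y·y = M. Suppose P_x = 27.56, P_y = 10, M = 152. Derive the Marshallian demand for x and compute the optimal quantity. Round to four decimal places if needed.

MRS = MU_x/MU_y = (1/2)·(y/x)^(0.5). Set equal to P_x/P_y.
Solve for the ratio: y/x = [2·P_x/P_y]^(2).
Substitute y = (y/x)·x into the budget: x* = M/(P_x + P_y·(y/x)).
Numerically y/x = 30.382144, so x* = 152/(27.56 + 10·30.382144) = 0.4587.

x* = 0.4587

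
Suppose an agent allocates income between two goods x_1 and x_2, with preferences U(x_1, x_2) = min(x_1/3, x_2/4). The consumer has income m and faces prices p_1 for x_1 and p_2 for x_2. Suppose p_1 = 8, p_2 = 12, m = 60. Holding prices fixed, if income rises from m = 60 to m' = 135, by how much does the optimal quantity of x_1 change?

With perfect complements, no substitution: consume in ratio x_1:x_2 = 3:4.
Budget: p_1·x_1 + p_2·(4/3)·x_1 = m, so (3·p_1 + 4·p_2)·x_1 = 3·m.
Demand: x_1*(p_1,p_2,m) = 3·m/(3·p_1 + 4·p_2), x_2* = 4·m/(3·p_1 + 4·p_2).
Here 3·8 + 4·12 = 72, giving x_1* = 2.5.
At m' = 135: x_1* = 5.625. Change: 5.625 − 2.5 = 3.125.

Δx_1* = 3.125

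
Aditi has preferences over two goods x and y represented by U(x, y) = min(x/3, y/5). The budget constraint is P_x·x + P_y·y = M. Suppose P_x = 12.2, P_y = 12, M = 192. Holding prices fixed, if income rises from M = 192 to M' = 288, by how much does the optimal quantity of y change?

Δy* = 4.9689

Leontief preferences: the optimum is at the kink where x/3 = y/5, i.e. y = (5/3)·x.
Budget: P_x·x + P_y·(5/3)·x = M, so (3·P_x + 5·P_y)·x = 3·M.
Demand: x*(P_x,P_y,M) = 3·M/(3·P_x + 5·P_y), y* = 5·M/(3·P_x + 5·P_y).
Here 3·12.2 + 5·12 = 96.6, giving y* = 9.9379.
At M' = 288: y* = 14.9068. Change: 14.9068 − 9.9379 = 4.9689.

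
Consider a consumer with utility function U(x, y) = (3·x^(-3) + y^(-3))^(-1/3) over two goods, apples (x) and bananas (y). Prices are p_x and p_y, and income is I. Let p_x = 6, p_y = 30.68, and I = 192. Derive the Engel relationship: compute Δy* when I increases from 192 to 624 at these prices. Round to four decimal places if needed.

MRS = MU_x/MU_y = 3·(y/x)^(4). Set equal to p_x/p_y.
Solve for the ratio: y/x = [(1/3)·p_x/p_y]^(0.25).
Substitute y = (y/x)·x into the budget: x* = I/(p_x + p_y·(y/x)).
Numerically y/x = 0.505293, so x* = 192/(6 + 30.68·0.505293) = 8.9292 and y* = 0.505293·8.9292 = 4.5119.
At I' = 624: y* = 14.6636. Change: 14.6636 − 4.5119 = 10.1517.

Δy* = 10.1517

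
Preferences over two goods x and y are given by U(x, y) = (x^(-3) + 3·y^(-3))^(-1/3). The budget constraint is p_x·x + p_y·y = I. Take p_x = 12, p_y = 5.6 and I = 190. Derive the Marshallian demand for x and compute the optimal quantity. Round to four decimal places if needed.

With the ratio pinned down, the budget gives x* = I/(p_x + p_y·(y/x)) and y* = (y/x)·x*.
Numerically y/x = 1.592314, so x* = 190/(12 + 5.6·1.592314) = 9.0835.

x* = 9.0835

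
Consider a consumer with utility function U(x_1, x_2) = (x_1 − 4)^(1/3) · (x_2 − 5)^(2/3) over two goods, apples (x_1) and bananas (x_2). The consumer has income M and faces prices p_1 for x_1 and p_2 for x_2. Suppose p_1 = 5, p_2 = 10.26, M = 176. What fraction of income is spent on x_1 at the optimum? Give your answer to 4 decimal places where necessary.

share on x_1 = 0.3119

Substituting into the budget: x_1* = 4 + 1/3·(M − 4·p_1 − 5·p_2)/p_1, and x_2* = 5 + 2/3·(…)/p_2.
Discretionary income = 176 − 4·5 − 5·10.26 = 104.7; x_1* = 4 + 1/3·104.7/5 = 10.98; x_2* = 5 + 2/3·104.7/10.26 = 11.8031.
Expenditure on x_1: 5·10.98 = 54.9; share = 0.3119.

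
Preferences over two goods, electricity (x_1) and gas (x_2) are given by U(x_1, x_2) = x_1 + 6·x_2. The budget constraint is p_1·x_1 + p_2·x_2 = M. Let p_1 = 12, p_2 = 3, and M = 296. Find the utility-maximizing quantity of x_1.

x_1* = 0

Linear utility — the consumer picks whichever good has higher MU/price: 1/12 = 0.0833 vs 6/3 = 2.
x_2 gives more utility per dollar, so spend all income on x_2: x_2* = M/p_2, x_1* = 0.
Numerically: x_1* = 0, x_2* = 98.6667.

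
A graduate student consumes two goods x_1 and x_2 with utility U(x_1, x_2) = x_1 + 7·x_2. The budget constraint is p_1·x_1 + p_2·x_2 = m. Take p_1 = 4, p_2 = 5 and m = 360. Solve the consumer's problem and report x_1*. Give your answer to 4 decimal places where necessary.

x_1* = 0

Perfect substitutes: compare marginal utility per dollar. 1/p_1 vs 7/p_2 → 0.25 vs 1.4.
x_2 gives more utility per dollar, so spend all income on x_2: x_2* = m/p_2, x_1* = 0.
Numerically: x_1* = 0, x_2* = 72.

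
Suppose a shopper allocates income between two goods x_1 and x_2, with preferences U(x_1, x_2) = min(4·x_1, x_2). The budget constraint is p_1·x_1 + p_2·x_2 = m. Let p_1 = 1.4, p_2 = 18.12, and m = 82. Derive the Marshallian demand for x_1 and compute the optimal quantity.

x_1* = 1.1099

Leontief preferences: the optimum is at the kink where x_1/1 = x_2/4, i.e. x_2 = 4·x_1.
Budget: p_1·x_1 + p_2·4·x_1 = m, so (p_1 + 4·p_2)·x_1 = m.
Demand: x_1*(p_1,p_2,m) = m/(p_1 + 4·p_2), x_2* = 4·m/(p_1 + 4·p_2).
Here 1.4 + 4·18.12 = 73.88, giving x_1* = 1.1099.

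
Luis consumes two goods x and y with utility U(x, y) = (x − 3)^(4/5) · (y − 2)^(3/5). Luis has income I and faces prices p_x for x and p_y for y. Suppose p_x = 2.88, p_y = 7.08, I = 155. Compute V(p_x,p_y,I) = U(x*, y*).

V = 47.5306

This is Cobb-Douglas in (x−3, y−2): tangency gives 0.8·p_y·(y−2) = 0.6·p_x·(x−3).
Substituting into the budget: x* = 3 + 4/7·(I − 3·p_x − 2·p_y)/p_x, and y* = 2 + 3/7·(…)/p_y.
Discretionary income = 155 − 3·2.88 − 2·7.08 = 132.2; x* = 3 + 4/7·132.2/2.88 = 29.2302; y* = 2 + 3/7·132.2/7.08 = 10.0024.
Utility at the optimum: U(29.2302, 10.0024) = 47.5306.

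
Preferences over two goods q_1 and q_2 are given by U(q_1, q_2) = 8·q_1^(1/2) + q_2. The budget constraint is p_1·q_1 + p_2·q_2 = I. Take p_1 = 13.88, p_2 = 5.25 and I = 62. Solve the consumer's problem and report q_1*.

q_1* = 2.2891

Plugging in: q_1* = (4·5.25/13.88)² = 2.2891.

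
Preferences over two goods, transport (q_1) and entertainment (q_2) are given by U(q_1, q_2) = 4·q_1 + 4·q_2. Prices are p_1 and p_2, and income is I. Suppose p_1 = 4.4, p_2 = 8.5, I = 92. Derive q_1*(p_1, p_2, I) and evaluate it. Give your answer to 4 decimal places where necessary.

q_1* = 20.9091

Perfect substitutes: compare marginal utility per dollar. 4/p_1 vs 4/p_2 → 0.9091 vs 0.4706.
q_1 gives more utility per dollar, so spend all income on q_1: q_1* = I/p_1, q_2* = 0.
Numerically: q_1* = 20.9091, q_2* = 0.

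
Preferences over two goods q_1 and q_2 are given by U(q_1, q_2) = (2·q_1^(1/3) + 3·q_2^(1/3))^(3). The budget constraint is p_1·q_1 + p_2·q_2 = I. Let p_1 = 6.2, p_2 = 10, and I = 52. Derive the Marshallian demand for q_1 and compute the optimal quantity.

MRS = MU_q_1/MU_q_2 = (2/3)·(q_2/q_1)^(2/3). Set equal to p_1/p_2.
Solve for the ratio: q_2/q_1 = [(3/2)·p_1/p_2]^(1.5).
With the ratio pinned down, the budget gives q_1* = I/(p_1 + p_2·(q_2/q_1)) and q_2* = (q_2/q_1)·q_1*.
Numerically q_2/q_1 = 0.89686, so q_1* = 52/(6.2 + 10·0.89686) = 3.4281.

q_1* = 3.4281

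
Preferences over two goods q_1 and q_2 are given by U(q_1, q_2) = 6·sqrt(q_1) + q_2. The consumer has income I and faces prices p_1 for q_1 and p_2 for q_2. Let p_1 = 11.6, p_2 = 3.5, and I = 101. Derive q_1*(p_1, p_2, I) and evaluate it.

MU_q_1 = 3/√q_1, MU_q_2 = 1. Tangency: 3/√q_1 = p_1/p_2.
Thus q_1* = (3·p_2/p_1)² — independent of I — with the rest of income spent on q_2.
Plugging in: q_1* = (3·3.5/11.6)² = 0.8193.

q_1* = 0.8193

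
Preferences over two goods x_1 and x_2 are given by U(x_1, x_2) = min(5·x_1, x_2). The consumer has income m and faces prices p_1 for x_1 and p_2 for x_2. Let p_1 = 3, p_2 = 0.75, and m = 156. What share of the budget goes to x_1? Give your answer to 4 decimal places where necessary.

share on x_1 = 0.4444

With perfect complements, no substitution: consume in ratio x_1:x_2 = 1:5.
Budget: p_1·x_1 + p_2·5·x_1 = m, so (p_1 + 5·p_2)·x_1 = m.
Demand: x_1*(p_1,p_2,m) = m/(p_1 + 5·p_2), x_2* = 5·m/(p_1 + 5·p_2).
Here 3 + 5·0.75 = 6.75, giving x_1* = 23.1111 and x_2* = 115.5556.
Expenditure on x_1: 3·23.1111 = 69.3333; share = 0.4444.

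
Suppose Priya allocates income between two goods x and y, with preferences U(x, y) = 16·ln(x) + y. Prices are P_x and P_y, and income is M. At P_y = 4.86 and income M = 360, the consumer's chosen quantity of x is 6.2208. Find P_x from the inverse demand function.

P_x = 12.5

Set MRS = P_x/P_y: (16/x)/1 = P_x/P_y.
So x*(P_x,P_y) = 16·P_y/P_x, independent of income; and y* = (M − 16·P_y)/P_y.
Set x* = 6.2208 in the demand function and solve for P_x: P_x = 12.5.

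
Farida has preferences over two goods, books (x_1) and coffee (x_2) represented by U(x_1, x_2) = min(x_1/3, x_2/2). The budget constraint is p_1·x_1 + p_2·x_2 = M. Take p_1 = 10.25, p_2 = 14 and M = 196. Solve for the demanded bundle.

With perfect complements, no substitution: consume in ratio x_1:x_2 = 3:2.
Budget: p_1·x_1 + p_2·(2/3)·x_1 = M, so (3·p_1 + 2·p_2)·x_1 = 3·M.
Demand: x_1*(p_1,p_2,M) = 3·M/(3·p_1 + 2·p_2), x_2* = 2·M/(3·p_1 + 2·p_2).
Here 3·10.25 + 2·14 = 58.75, giving x_1* = 10.0085 and x_2* = 6.6723.

x_1* = 10.0085, x_2* = 6.6723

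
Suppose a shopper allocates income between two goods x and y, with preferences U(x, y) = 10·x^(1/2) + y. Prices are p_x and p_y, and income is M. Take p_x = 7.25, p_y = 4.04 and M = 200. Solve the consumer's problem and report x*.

MU_x = 5/√x, MU_y = 1. Tangency: 5/√x = p_x/p_y.
Thus x* = (5·p_y/p_x)² — independent of M — with the rest of income spent on y.
Plugging in: x* = (5·4.04/7.25)² = 7.7629.

x* = 7.7629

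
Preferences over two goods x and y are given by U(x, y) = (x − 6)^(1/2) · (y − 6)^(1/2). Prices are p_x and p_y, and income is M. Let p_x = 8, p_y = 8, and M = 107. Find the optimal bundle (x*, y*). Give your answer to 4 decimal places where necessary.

MRS = (y−6)/(x−6). Tangency with p_x/p_y gives y−6 = (p_x/p_y)·(x−6).
After buying the subsistence bundle (6, 6), a share 0.5 of the remaining income goes to x: x* = 6 + 0.5·(M − 6p_x − 6p_y)/p_x.
Discretionary income = 107 − 6·8 − 6·8 = 11; x* = 6 + 0.5·11/8 = 6.6875; y* = 6 + 0.5·11/8 = 6.6875.

x* = 6.6875, y* = 6.6875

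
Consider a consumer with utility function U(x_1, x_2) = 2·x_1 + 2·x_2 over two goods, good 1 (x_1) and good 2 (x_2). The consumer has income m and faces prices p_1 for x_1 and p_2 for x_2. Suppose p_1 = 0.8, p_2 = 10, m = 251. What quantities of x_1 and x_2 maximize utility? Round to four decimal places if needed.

x_1* = 313.75, x_2* = 0

Linear utility — the consumer picks whichever good has higher MU/price: 2/0.8 = 2.5 vs 2/10 = 0.2.
x_1 gives more utility per dollar, so spend all income on x_1: x_1* = m/p_1, x_2* = 0.
Numerically: x_1* = 313.75, x_2* = 0.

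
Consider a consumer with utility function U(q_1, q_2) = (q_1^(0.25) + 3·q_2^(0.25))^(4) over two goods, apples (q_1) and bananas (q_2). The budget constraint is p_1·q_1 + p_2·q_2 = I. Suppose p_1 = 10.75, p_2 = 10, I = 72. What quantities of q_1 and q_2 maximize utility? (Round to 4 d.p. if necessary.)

q_1* = 1.2329, q_2* = 5.8746

MU_q_1 ∝ q_1^(-0.75), MU_q_2 ∝ 3·q_2^(-0.75), so MRS = (1/3)·(q_2/q_1)^(0.75) = p_1/p_2.
Hence q_2/q_1 = (3·p_1/p_2)^(1/(0.75)), i.e. raised to the 4/3 power.
With the ratio pinned down, the budget gives q_1* = I/(p_1 + p_2·(q_2/q_1)) and q_2* = (q_2/q_1)·q_1*.
Numerically q_2/q_1 = 4.764745, so q_1* = 72/(10.75 + 10·4.764745) = 1.2329 and q_2* = 4.764745·1.2329 = 5.8746.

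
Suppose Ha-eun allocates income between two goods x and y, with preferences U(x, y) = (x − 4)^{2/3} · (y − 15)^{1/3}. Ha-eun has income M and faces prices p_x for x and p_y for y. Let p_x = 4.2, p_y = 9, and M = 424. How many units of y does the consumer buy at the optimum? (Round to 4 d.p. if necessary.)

Discretionary income = 424 − 4·4.2 − 15·9 = 272.2; y* = 15 + 1/3·272.2/9 = 25.0815.

y* = 25.0815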